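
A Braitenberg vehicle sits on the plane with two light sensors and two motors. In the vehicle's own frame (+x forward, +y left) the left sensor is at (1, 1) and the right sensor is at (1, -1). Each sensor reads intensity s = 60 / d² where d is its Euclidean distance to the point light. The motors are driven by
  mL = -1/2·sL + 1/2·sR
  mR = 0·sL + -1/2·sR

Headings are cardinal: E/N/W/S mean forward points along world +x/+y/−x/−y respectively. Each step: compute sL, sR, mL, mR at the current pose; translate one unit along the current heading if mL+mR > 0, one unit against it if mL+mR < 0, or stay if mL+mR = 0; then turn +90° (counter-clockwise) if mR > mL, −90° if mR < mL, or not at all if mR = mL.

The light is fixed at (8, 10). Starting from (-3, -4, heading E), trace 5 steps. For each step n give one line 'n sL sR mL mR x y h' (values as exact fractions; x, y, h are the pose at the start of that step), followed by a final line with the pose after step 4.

n=0: pose=(-3,-4,E); sL=60/269, sR=12/65; mL=-336/17485, mR=-6/65; mL+mR=-30/269 → advance -1; mR−mL=-1278/17485 → turn -1·90°
n=1: pose=(-4,-4,S); sL=30/173, sR=30/197; mL=-360/34081, mR=-15/197; mL+mR=-15/173 → advance -1; mR−mL=-2235/34081 → turn -1·90°
n=2: pose=(-4,-3,W); sL=12/73, sR=60/313; mL=312/22849, mR=-30/313; mL+mR=-6/73 → advance -1; mR−mL=-2502/22849 → turn -1·90°
n=3: pose=(-3,-3,N); sL=5/24, sR=15/61; mL=55/2928, mR=-15/122; mL+mR=-5/48 → advance -1; mR−mL=-415/2928 → turn -1·90°
n=4: pose=(-3,-4,E); sL=60/269, sR=12/65; mL=-336/17485, mR=-6/65; mL+mR=-30/269 → advance -1; mR−mL=-1278/17485 → turn -1·90°

0 60/269 12/65 -336/17485 -6/65 -3 -4 E
1 30/173 30/197 -360/34081 -15/197 -4 -4 S
2 12/73 60/313 312/22849 -30/313 -4 -3 W
3 5/24 15/61 55/2928 -15/122 -3 -3 N
4 60/269 12/65 -336/17485 -6/65 -3 -4 E
final -4 -4 S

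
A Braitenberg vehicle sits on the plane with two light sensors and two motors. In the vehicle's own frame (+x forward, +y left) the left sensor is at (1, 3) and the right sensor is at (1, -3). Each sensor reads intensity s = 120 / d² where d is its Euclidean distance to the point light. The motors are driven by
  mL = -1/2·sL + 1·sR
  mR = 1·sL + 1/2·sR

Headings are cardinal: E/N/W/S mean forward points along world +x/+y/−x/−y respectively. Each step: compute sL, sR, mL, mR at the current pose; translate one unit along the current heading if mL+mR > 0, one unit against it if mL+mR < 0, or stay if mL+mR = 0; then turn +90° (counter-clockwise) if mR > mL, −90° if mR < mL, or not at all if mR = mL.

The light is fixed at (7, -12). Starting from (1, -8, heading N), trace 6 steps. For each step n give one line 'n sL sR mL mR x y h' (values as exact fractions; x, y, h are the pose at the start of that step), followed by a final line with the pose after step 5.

n=0: pose=(1,-8,N); sL=60/53, sR=60/17; mL=2670/901, mR=2610/901; mL+mR=5280/901 → advance +1; mR−mL=-60/901 → turn -1·90°
n=1: pose=(1,-7,E); sL=120/89, sR=120/29; mL=8940/2581, mR=8820/2581; mL+mR=17760/2581 → advance +1; mR−mL=-120/2581 → turn -1·90°
n=2: pose=(2,-7,S); sL=6, sR=3/2; mL=-3/2, mR=27/4; mL+mR=21/4 → advance +1; mR−mL=33/4 → turn +1·90°
n=3: pose=(2,-8,E); sL=24/13, sR=120/17; mL=1356/221, mR=1188/221; mL+mR=2544/221 → advance +1; mR−mL=-168/221 → turn -1·90°
n=4: pose=(3,-8,S); sL=12, sR=60/29; mL=-114/29, mR=378/29; mL+mR=264/29 → advance +1; mR−mL=492/29 → turn +1·90°
n=5: pose=(3,-9,E); sL=8/3, sR=40/3; mL=12, mR=28/3; mL+mR=64/3 → advance +1; mR−mL=-8/3 → turn -1·90°

0 60/53 60/17 2670/901 2610/901 1 -8 N
1 120/89 120/29 8940/2581 8820/2581 1 -7 E
2 6 3/2 -3/2 27/4 2 -7 S
3 24/13 120/17 1356/221 1188/221 2 -8 E
4 12 60/29 -114/29 378/29 3 -8 S
5 8/3 40/3 12 28/3 3 -9 E
final 4 -9 S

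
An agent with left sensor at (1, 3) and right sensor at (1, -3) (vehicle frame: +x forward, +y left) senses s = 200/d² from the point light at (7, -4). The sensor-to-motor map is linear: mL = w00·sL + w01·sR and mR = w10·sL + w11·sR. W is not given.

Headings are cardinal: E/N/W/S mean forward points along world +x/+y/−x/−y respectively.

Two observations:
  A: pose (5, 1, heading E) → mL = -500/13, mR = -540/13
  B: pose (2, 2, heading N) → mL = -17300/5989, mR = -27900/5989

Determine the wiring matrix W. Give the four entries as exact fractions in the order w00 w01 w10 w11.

1/2 -1 -1/2 -1

obs A: pose=(5,1,E) → sL=40/13, sR=40, mL=-500/13, mR=-540/13
obs B: pose=(2,2,N) → sL=200/113, sR=200/53, mL=-17300/5989, mR=-27900/5989
sensor matrix S = [[40/13, 40], [200/113, 200/53]]; det S = -4608000/77857
solve [mL_A; mL_B] = S·[w00; w01] and [mR_A; mR_B] = S·[w10; w11]:
  w00 = 1/2, w01 = -1, w10 = -1/2, w11 = -1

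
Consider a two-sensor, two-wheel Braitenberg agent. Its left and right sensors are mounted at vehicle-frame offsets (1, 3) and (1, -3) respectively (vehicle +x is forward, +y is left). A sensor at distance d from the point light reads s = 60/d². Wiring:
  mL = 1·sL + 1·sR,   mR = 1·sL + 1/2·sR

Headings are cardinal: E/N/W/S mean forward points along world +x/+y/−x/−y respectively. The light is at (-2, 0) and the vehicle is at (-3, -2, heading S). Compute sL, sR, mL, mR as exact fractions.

60/13 12/5 456/65 378/65

left sensor world pos  = (0, -3); dL² = 13
right sensor world pos = (-6, -3); dR² = 25
sL = 60/13 = 60/13
sR = 60/25 = 12/5
mL = 1·sL + 1·sR = 456/65
mR = 1·sL + 1/2·sR = 378/65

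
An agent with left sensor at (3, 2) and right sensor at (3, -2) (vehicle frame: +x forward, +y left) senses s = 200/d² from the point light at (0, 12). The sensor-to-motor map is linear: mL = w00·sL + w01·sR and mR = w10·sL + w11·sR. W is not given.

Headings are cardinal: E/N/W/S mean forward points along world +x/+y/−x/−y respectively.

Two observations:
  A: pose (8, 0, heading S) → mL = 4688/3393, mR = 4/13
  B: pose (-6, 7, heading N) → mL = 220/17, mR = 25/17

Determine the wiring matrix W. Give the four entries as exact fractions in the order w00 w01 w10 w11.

obs A: pose=(8,0,S) → sL=8/13, sR=200/261, mL=4688/3393, mR=4/13
obs B: pose=(-6,7,N) → sL=50/17, sR=10, mL=220/17, mR=25/17
sensor matrix S = [[8/13, 200/261], [50/17, 10]]; det S = 224960/57681
solve [mL_A; mL_B] = S·[w00; w01] and [mR_A; mR_B] = S·[w10; w11]:
  w00 = 1, w01 = 1, w10 = 1/2, w11 = 0

1 1 1/2 0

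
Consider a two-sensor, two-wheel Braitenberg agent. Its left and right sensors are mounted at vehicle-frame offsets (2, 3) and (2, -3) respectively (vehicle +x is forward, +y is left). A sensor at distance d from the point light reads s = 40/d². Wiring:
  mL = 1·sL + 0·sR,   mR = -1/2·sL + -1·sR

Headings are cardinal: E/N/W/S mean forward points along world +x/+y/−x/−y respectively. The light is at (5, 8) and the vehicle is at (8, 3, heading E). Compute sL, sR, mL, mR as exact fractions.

40/29 40/89 40/29 -2940/2581

left sensor world pos  = (10, 6); dL² = 29
right sensor world pos = (10, 0); dR² = 89
sL = 40/29 = 40/29
sR = 40/89 = 40/89
mL = 1·sL + 0·sR = 40/29
mR = -1/2·sL + -1·sR = -2940/2581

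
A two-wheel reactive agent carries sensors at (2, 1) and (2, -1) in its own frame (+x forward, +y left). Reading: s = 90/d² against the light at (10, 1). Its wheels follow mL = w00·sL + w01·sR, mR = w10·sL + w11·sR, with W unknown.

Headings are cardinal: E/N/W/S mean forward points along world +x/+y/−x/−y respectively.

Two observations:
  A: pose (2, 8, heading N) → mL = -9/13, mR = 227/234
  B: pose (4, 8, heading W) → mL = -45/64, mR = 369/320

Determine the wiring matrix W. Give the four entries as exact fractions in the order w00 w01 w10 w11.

obs A: pose=(2,8,N) → sL=5/9, sR=9/13, mL=-9/13, mR=227/234
obs B: pose=(4,8,W) → sL=9/10, sR=45/64, mL=-45/64, mR=369/320
sensor matrix S = [[5/9, 9/13], [9/10, 45/64]]; det S = -967/4160
solve [mL_A; mL_B] = S·[w00; w01] and [mR_A; mR_B] = S·[w10; w11]:
  w00 = 0, w01 = -1, w10 = 1/2, w11 = 1

0 -1 1/2 1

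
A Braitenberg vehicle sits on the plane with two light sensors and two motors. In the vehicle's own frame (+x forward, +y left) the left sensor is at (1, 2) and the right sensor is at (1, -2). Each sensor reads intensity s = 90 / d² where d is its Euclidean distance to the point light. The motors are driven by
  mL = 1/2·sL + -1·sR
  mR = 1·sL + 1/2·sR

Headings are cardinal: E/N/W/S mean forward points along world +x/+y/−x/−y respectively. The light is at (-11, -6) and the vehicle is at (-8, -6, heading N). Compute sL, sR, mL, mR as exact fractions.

45 45/13 495/26 1215/26

left sensor world pos  = (-10, -5); dL² = 2
right sensor world pos = (-6, -5); dR² = 26
sL = 90/2 = 45
sR = 90/26 = 45/13
mL = 1/2·sL + -1·sR = 495/26
mR = 1·sL + 1/2·sR = 1215/26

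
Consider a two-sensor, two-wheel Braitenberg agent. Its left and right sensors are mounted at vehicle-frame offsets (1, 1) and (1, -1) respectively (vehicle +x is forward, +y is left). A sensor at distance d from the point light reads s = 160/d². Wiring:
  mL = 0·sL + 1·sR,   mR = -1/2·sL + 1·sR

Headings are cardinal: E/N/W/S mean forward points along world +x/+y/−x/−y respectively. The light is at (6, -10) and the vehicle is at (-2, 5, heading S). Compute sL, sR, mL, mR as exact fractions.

32/49 160/277 160/277 3408/13573

left sensor world pos  = (-1, 4); dL² = 245
right sensor world pos = (-3, 4); dR² = 277
sL = 160/245 = 32/49
sR = 160/277 = 160/277
mL = 0·sL + 1·sR = 160/277
mR = -1/2·sL + 1·sR = 3408/13573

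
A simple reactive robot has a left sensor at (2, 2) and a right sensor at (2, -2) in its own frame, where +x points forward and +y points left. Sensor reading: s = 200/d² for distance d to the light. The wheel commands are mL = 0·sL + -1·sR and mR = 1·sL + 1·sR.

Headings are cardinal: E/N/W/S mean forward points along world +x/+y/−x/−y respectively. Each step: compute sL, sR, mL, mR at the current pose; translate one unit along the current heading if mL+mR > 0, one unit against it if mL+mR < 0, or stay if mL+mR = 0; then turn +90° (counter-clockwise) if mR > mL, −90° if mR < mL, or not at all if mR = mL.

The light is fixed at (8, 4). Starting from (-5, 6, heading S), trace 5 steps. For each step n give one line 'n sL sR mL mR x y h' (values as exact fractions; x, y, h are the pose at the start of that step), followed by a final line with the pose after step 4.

0 200/121 8/9 -8/9 2768/1089 -5 6 S
1 20/13 100/61 -100/61 2520/793 -5 5 E
2 40/41 200/109 -200/109 12560/4469 -4 5 N
3 50/49 50/53 -50/53 5100/2597 -4 6 W
4 200/121 8/9 -8/9 2768/1089 -5 6 S
final -5 5 E

n=0: pose=(-5,6,S); sL=200/121, sR=8/9; mL=-8/9, mR=2768/1089; mL+mR=200/121 → advance +1; mR−mL=3736/1089 → turn +1·90°
n=1: pose=(-5,5,E); sL=20/13, sR=100/61; mL=-100/61, mR=2520/793; mL+mR=20/13 → advance +1; mR−mL=3820/793 → turn +1·90°
n=2: pose=(-4,5,N); sL=40/41, sR=200/109; mL=-200/109, mR=12560/4469; mL+mR=40/41 → advance +1; mR−mL=20760/4469 → turn +1·90°
n=3: pose=(-4,6,W); sL=50/49, sR=50/53; mL=-50/53, mR=5100/2597; mL+mR=50/49 → advance +1; mR−mL=7550/2597 → turn +1·90°
n=4: pose=(-5,6,S); sL=200/121, sR=8/9; mL=-8/9, mR=2768/1089; mL+mR=200/121 → advance +1; mR−mL=3736/1089 → turn +1·90°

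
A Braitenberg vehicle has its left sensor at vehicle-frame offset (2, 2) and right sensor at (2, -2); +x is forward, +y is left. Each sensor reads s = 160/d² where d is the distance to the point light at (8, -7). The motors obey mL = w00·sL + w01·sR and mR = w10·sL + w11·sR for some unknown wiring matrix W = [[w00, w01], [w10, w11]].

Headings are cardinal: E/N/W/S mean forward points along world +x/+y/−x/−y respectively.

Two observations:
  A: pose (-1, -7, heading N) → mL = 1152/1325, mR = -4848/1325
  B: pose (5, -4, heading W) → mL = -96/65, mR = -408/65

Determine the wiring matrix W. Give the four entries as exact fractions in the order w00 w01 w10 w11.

obs A: pose=(-1,-7,N) → sL=32/25, sR=160/53, mL=1152/1325, mR=-4848/1325
obs B: pose=(5,-4,W) → sL=80/13, sR=16/5, mL=-96/65, mR=-408/65
sensor matrix S = [[32/25, 160/53], [80/13, 16/5]]; det S = -1247232/86125
solve [mL_A; mL_B] = S·[w00; w01] and [mR_A; mR_B] = S·[w10; w11]:
  w00 = -1/2, w01 = 1/2, w10 = -1/2, w11 = -1

-1/2 1/2 -1/2 -1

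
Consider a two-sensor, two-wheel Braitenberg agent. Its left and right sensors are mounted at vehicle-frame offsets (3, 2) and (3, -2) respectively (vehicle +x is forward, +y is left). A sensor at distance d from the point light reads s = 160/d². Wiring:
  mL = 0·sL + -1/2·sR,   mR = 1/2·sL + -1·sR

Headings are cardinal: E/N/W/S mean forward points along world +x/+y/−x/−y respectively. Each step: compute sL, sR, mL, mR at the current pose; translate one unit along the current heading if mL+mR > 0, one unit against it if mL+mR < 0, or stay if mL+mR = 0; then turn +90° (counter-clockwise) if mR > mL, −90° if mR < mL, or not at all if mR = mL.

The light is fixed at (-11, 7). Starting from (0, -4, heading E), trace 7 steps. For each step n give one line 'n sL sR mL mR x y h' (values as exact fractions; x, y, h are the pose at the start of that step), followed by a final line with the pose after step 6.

n=0: pose=(0,-4,E); sL=160/277, sR=32/73; mL=-16/73, mR=-3024/20221; mL+mR=-7456/20221 → advance -1; mR−mL=1408/20221 → turn +1·90°
n=1: pose=(-1,-4,N); sL=5/4, sR=10/13; mL=-5/13, mR=-15/104; mL+mR=-55/104 → advance -1; mR−mL=25/104 → turn +1·90°
n=2: pose=(-1,-5,W); sL=32/49, sR=160/149; mL=-80/149, mR=-5456/7301; mL+mR=-9376/7301 → advance -1; mR−mL=-1536/7301 → turn -1·90°
n=3: pose=(0,-5,N); sL=80/81, sR=16/25; mL=-8/25, mR=-296/2025; mL+mR=-944/2025 → advance -1; mR−mL=352/2025 → turn +1·90°
n=4: pose=(0,-6,W); sL=160/289, sR=32/37; mL=-16/37, mR=-6288/10693; mL+mR=-10912/10693 → advance -1; mR−mL=-1664/10693 → turn -1·90°
n=5: pose=(1,-6,N); sL=4/5, sR=20/37; mL=-10/37, mR=-26/185; mL+mR=-76/185 → advance -1; mR−mL=24/185 → turn +1·90°
n=6: pose=(1,-7,W); sL=160/337, sR=32/45; mL=-16/45, mR=-7184/15165; mL+mR=-4192/5055 → advance -1; mR−mL=-1792/15165 → turn -1·90°

0 160/277 32/73 -16/73 -3024/20221 0 -4 E
1 5/4 10/13 -5/13 -15/104 -1 -4 N
2 32/49 160/149 -80/149 -5456/7301 -1 -5 W
3 80/81 16/25 -8/25 -296/2025 0 -5 N
4 160/289 32/37 -16/37 -6288/10693 0 -6 W
5 4/5 20/37 -10/37 -26/185 1 -6 N
6 160/337 32/45 -16/45 -7184/15165 1 -7 W
final 2 -7 N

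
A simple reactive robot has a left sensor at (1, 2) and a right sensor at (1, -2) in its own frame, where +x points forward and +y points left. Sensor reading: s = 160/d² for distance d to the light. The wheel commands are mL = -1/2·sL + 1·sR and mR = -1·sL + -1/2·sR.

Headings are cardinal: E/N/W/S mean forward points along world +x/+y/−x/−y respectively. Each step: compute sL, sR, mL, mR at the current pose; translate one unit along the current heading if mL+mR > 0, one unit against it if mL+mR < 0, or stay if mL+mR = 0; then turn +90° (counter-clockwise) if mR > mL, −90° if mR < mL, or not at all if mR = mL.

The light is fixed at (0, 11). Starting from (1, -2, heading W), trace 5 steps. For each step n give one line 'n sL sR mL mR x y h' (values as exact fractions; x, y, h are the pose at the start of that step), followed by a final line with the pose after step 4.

n=0: pose=(1,-2,W); sL=32/45, sR=160/121; mL=5264/5445, mR=-7472/5445; mL+mR=-736/1815 → advance -1; mR−mL=-12736/5445 → turn -1·90°
n=1: pose=(2,-2,N); sL=10/9, sR=1; mL=4/9, mR=-29/18; mL+mR=-7/6 → advance -1; mR−mL=-37/18 → turn -1·90°
n=2: pose=(2,-3,E); sL=160/153, sR=32/53; mL=656/8109, mR=-10928/8109; mL+mR=-3424/2703 → advance -1; mR−mL=-11584/8109 → turn -1·90°
n=3: pose=(1,-3,S); sL=80/117, sR=80/113; mL=4840/13221, mR=-13720/13221; mL+mR=-2960/4407 → advance -1; mR−mL=-18560/13221 → turn -1·90°
n=4: pose=(1,-2,W); sL=32/45, sR=160/121; mL=5264/5445, mR=-7472/5445; mL+mR=-736/1815 → advance -1; mR−mL=-12736/5445 → turn -1·90°

0 32/45 160/121 5264/5445 -7472/5445 1 -2 W
1 10/9 1 4/9 -29/18 2 -2 N
2 160/153 32/53 656/8109 -10928/8109 2 -3 E
3 80/117 80/113 4840/13221 -13720/13221 1 -3 S
4 32/45 160/121 5264/5445 -7472/5445 1 -2 W
final 2 -2 N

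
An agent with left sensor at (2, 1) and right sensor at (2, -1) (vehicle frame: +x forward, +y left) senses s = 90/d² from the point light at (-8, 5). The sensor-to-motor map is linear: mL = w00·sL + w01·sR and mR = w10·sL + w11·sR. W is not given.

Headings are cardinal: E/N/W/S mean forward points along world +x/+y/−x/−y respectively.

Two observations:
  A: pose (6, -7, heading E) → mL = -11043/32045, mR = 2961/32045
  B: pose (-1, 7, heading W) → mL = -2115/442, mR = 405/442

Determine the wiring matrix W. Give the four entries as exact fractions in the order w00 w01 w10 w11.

-1 -1/2 -1/2 1

obs A: pose=(6,-7,E) → sL=90/377, sR=18/85, mL=-11043/32045, mR=2961/32045
obs B: pose=(-1,7,W) → sL=45/13, sR=45/17, mL=-2115/442, mR=405/442
sensor matrix S = [[90/377, 18/85], [45/13, 45/17]]; det S = -648/6409
solve [mL_A; mL_B] = S·[w00; w01] and [mR_A; mR_B] = S·[w10; w11]:
  w00 = -1, w01 = -1/2, w10 = -1/2, w11 = 1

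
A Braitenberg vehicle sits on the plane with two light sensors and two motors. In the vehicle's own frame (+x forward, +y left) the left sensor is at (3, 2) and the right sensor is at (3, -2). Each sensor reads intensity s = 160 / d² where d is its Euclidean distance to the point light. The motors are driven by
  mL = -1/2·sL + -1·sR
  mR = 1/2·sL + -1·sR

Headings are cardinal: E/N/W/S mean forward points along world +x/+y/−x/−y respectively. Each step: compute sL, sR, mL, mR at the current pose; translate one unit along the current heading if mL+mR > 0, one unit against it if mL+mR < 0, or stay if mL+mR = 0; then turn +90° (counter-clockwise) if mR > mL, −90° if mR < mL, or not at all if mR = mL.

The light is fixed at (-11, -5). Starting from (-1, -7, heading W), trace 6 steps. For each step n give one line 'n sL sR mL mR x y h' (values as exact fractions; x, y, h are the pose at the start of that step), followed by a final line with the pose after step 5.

n=0: pose=(-1,-7,W); sL=32/13, sR=160/49; mL=-2864/637, mR=-1296/637; mL+mR=-320/49 → advance -1; mR−mL=32/13 → turn +1·90°
n=1: pose=(0,-7,S); sL=80/97, sR=80/53; mL=-9880/5141, mR=-5640/5141; mL+mR=-160/53 → advance -1; mR−mL=80/97 → turn +1·90°
n=2: pose=(0,-6,E); sL=160/197, sR=32/41; mL=-9584/8077, mR=-3024/8077; mL+mR=-64/41 → advance -1; mR−mL=160/197 → turn +1·90°
n=3: pose=(-1,-6,N); sL=40/17, sR=40/37; mL=-1420/629, mR=60/629; mL+mR=-80/37 → advance -1; mR−mL=40/17 → turn +1·90°
n=4: pose=(-1,-7,W); sL=32/13, sR=160/49; mL=-2864/637, mR=-1296/637; mL+mR=-320/49 → advance -1; mR−mL=32/13 → turn +1·90°
n=5: pose=(0,-7,S); sL=80/97, sR=80/53; mL=-9880/5141, mR=-5640/5141; mL+mR=-160/53 → advance -1; mR−mL=80/97 → turn +1·90°

0 32/13 160/49 -2864/637 -1296/637 -1 -7 W
1 80/97 80/53 -9880/5141 -5640/5141 0 -7 S
2 160/197 32/41 -9584/8077 -3024/8077 0 -6 E
3 40/17 40/37 -1420/629 60/629 -1 -6 N
4 32/13 160/49 -2864/637 -1296/637 -1 -7 W
5 80/97 80/53 -9880/5141 -5640/5141 0 -7 S
final 0 -6 E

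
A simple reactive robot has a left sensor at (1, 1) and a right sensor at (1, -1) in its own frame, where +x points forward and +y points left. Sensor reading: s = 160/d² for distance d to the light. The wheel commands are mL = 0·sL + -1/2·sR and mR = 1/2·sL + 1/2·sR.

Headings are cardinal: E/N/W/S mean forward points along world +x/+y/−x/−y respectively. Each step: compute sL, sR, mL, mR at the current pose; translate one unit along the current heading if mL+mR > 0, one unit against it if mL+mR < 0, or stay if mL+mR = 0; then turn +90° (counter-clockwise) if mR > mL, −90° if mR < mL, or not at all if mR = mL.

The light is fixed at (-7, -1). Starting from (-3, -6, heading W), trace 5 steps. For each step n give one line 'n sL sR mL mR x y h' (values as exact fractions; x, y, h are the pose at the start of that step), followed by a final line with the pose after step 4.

0 32/9 32/5 -16/5 224/45 -3 -6 W
1 40/13 4 -2 46/13 -4 -6 S
2 160/41 32/13 -16/13 1696/533 -4 -7 E
3 80/17 16/5 -8/5 336/85 -3 -7 N
4 32/9 32/5 -16/5 224/45 -3 -6 W
final -4 -6 S

n=0: pose=(-3,-6,W); sL=32/9, sR=32/5; mL=-16/5, mR=224/45; mL+mR=16/9 → advance +1; mR−mL=368/45 → turn +1·90°
n=1: pose=(-4,-6,S); sL=40/13, sR=4; mL=-2, mR=46/13; mL+mR=20/13 → advance +1; mR−mL=72/13 → turn +1·90°
n=2: pose=(-4,-7,E); sL=160/41, sR=32/13; mL=-16/13, mR=1696/533; mL+mR=80/41 → advance +1; mR−mL=2352/533 → turn +1·90°
n=3: pose=(-3,-7,N); sL=80/17, sR=16/5; mL=-8/5, mR=336/85; mL+mR=40/17 → advance +1; mR−mL=472/85 → turn +1·90°
n=4: pose=(-3,-6,W); sL=32/9, sR=32/5; mL=-16/5, mR=224/45; mL+mR=16/9 → advance +1; mR−mL=368/45 → turn +1·90°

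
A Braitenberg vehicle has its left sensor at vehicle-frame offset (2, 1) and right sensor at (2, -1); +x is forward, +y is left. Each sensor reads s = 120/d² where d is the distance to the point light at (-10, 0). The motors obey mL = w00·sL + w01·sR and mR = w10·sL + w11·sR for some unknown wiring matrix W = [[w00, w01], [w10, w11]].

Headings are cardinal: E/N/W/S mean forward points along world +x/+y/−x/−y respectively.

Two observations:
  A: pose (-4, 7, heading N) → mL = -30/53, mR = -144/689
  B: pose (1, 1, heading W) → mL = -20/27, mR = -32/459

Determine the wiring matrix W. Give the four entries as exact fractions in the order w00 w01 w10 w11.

-1/2 0 -1 1

obs A: pose=(-4,7,N) → sL=60/53, sR=12/13, mL=-30/53, mR=-144/689
obs B: pose=(1,1,W) → sL=40/27, sR=24/17, mL=-20/27, mR=-32/459
sensor matrix S = [[60/53, 12/13], [40/27, 24/17]]; det S = 24320/105417
solve [mL_A; mL_B] = S·[w00; w01] and [mR_A; mR_B] = S·[w10; w11]:
  w00 = -1/2, w01 = 0, w10 = -1, w11 = 1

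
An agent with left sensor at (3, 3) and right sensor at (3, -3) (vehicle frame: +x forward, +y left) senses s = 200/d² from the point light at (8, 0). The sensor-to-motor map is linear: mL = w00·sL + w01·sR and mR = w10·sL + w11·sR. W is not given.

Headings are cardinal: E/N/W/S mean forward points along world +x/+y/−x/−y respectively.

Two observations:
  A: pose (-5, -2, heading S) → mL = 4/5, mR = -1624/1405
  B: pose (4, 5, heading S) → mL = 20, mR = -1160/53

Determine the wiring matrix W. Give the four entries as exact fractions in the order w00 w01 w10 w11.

obs A: pose=(-5,-2,S) → sL=8/5, sR=200/281, mL=4/5, mR=-1624/1405
obs B: pose=(4,5,S) → sL=40, sR=200/53, mL=20, mR=-1160/53
sensor matrix S = [[8/5, 200/281], [40, 200/53]]; det S = -334080/14893
solve [mL_A; mL_B] = S·[w00; w01] and [mR_A; mR_B] = S·[w10; w11]:
  w00 = 1/2, w01 = 0, w10 = -1/2, w11 = -1/2

1/2 0 -1/2 -1/2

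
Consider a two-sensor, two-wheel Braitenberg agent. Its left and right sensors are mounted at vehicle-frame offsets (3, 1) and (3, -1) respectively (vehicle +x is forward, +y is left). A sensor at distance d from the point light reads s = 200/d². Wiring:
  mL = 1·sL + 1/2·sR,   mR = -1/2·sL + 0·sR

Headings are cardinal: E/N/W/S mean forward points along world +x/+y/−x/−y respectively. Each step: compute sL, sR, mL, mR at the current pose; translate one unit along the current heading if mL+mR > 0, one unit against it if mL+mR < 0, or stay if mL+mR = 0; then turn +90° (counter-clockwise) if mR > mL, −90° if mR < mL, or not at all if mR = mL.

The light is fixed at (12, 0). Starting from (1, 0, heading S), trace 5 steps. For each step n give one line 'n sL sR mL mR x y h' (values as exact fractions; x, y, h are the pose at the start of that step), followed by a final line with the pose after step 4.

n=0: pose=(1,0,S); sL=200/109, sR=200/153; mL=41500/16677, mR=-100/109; mL+mR=26200/16677 → advance +1; mR−mL=-56800/16677 → turn -1·90°
n=1: pose=(1,-1,W); sL=1, sR=50/49; mL=74/49, mR=-1/2; mL+mR=99/98 → advance +1; mR−mL=-197/98 → turn -1·90°
n=2: pose=(0,-1,N); sL=200/173, sR=8/5; mL=1692/865, mR=-100/173; mL+mR=1192/865 → advance +1; mR−mL=-2192/865 → turn -1·90°
n=3: pose=(0,0,E); sL=100/41, sR=100/41; mL=150/41, mR=-50/41; mL+mR=100/41 → advance +1; mR−mL=-200/41 → turn -1·90°
n=4: pose=(1,0,S); sL=200/109, sR=200/153; mL=41500/16677, mR=-100/109; mL+mR=26200/16677 → advance +1; mR−mL=-56800/16677 → turn -1·90°

0 200/109 200/153 41500/16677 -100/109 1 0 S
1 1 50/49 74/49 -1/2 1 -1 W
2 200/173 8/5 1692/865 -100/173 0 -1 N
3 100/41 100/41 150/41 -50/41 0 0 E
4 200/109 200/153 41500/16677 -100/109 1 0 S
final 1 -1 W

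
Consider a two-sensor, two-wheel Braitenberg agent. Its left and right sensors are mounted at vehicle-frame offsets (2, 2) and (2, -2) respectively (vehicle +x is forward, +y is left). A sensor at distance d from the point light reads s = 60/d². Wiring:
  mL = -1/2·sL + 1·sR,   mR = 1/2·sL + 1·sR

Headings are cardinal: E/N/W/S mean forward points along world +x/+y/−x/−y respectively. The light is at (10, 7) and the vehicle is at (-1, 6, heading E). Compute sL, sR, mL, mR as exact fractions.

left sensor world pos  = (1, 8); dL² = 82
right sensor world pos = (1, 4); dR² = 90
sL = 60/82 = 30/41
sR = 60/90 = 2/3
mL = -1/2·sL + 1·sR = 37/123
mR = 1/2·sL + 1·sR = 127/123

30/41 2/3 37/123 127/123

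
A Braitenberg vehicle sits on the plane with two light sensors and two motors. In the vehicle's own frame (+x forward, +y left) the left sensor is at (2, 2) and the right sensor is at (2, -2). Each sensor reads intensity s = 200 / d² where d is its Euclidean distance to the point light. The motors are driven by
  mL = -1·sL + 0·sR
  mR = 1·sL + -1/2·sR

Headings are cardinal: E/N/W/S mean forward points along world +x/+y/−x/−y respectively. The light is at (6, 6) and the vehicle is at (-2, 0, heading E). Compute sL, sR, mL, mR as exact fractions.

left sensor world pos  = (0, 2); dL² = 52
right sensor world pos = (0, -2); dR² = 100
sL = 200/52 = 50/13
sR = 200/100 = 2
mL = -1·sL + 0·sR = -50/13
mR = 1·sL + -1/2·sR = 37/13

50/13 2 -50/13 37/13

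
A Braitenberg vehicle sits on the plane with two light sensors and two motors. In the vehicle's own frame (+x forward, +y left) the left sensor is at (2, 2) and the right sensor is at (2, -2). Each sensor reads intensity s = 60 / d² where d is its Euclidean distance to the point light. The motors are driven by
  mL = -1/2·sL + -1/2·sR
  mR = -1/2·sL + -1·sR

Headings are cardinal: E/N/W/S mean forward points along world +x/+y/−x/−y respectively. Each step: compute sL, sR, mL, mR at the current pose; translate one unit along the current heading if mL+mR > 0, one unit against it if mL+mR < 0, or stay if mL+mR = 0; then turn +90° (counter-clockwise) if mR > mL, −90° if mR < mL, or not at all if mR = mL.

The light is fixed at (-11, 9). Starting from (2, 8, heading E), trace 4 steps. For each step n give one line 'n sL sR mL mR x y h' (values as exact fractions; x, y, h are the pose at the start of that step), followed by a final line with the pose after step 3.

0 30/113 10/39 -1150/4407 -1715/4407 2 8 E
1 12/41 60/109 -1884/4469 -3114/4469 1 8 S
2 15/26 15/26 -15/26 -45/52 1 9 W
3 12/25 60/229 -2124/5725 -2874/5725 2 9 N
final 2 8 E

n=0: pose=(2,8,E); sL=30/113, sR=10/39; mL=-1150/4407, mR=-1715/4407; mL+mR=-955/1469 → advance -1; mR−mL=-5/39 → turn -1·90°
n=1: pose=(1,8,S); sL=12/41, sR=60/109; mL=-1884/4469, mR=-3114/4469; mL+mR=-4998/4469 → advance -1; mR−mL=-30/109 → turn -1·90°
n=2: pose=(1,9,W); sL=15/26, sR=15/26; mL=-15/26, mR=-45/52; mL+mR=-75/52 → advance -1; mR−mL=-15/52 → turn -1·90°
n=3: pose=(2,9,N); sL=12/25, sR=60/229; mL=-2124/5725, mR=-2874/5725; mL+mR=-4998/5725 → advance -1; mR−mL=-30/229 → turn -1·90°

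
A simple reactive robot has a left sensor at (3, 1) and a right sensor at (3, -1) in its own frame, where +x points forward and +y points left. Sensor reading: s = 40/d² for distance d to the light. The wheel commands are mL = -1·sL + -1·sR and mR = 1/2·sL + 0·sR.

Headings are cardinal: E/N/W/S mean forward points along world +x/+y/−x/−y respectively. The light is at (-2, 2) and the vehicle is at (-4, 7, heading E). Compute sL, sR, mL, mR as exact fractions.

40/37 40/17 -2160/629 20/37

left sensor world pos  = (-1, 8); dL² = 37
right sensor world pos = (-1, 6); dR² = 17
sL = 40/37 = 40/37
sR = 40/17 = 40/17
mL = -1·sL + -1·sR = -2160/629
mR = 1/2·sL + 0·sR = 20/37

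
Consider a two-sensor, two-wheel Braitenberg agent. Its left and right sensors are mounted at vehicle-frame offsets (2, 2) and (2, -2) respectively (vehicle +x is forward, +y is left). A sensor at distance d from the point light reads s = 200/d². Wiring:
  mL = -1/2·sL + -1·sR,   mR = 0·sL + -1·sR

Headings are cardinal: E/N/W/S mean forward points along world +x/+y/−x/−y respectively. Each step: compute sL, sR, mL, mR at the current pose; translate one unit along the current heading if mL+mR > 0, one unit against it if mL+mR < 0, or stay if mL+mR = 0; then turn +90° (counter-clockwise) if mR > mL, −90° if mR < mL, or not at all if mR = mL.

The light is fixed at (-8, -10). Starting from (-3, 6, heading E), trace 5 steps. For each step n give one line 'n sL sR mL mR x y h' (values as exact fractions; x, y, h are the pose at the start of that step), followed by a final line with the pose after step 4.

n=0: pose=(-3,6,E); sL=200/373, sR=40/49; mL=-19820/18277, mR=-40/49; mL+mR=-34740/18277 → advance -1; mR−mL=100/373 → turn +1·90°
n=1: pose=(-4,6,N); sL=25/41, sR=5/9; mL=-635/738, mR=-5/9; mL+mR=-1045/738 → advance -1; mR−mL=25/82 → turn +1·90°
n=2: pose=(-4,5,W); sL=200/173, sR=200/293; mL=-63900/50689, mR=-200/293; mL+mR=-98500/50689 → advance -1; mR−mL=100/173 → turn +1·90°
n=3: pose=(-3,5,S); sL=100/109, sR=100/89; mL=-15350/9701, mR=-100/89; mL+mR=-26250/9701 → advance -1; mR−mL=50/109 → turn +1·90°
n=4: pose=(-3,6,E); sL=200/373, sR=40/49; mL=-19820/18277, mR=-40/49; mL+mR=-34740/18277 → advance -1; mR−mL=100/373 → turn +1·90°

0 200/373 40/49 -19820/18277 -40/49 -3 6 E
1 25/41 5/9 -635/738 -5/9 -4 6 N
2 200/173 200/293 -63900/50689 -200/293 -4 5 W
3 100/109 100/89 -15350/9701 -100/89 -3 5 S
4 200/373 40/49 -19820/18277 -40/49 -3 6 E
final -4 6 N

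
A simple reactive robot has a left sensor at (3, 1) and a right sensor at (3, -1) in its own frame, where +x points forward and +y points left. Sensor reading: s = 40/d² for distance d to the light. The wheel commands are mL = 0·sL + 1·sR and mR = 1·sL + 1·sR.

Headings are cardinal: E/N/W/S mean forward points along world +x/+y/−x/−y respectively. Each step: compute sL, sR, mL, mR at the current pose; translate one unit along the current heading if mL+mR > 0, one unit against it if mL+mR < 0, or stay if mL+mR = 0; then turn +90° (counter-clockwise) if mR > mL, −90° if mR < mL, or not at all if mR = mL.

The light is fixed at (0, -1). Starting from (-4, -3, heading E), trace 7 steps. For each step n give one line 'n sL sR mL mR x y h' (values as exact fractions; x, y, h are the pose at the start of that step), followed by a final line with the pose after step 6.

n=0: pose=(-4,-3,E); sL=20, sR=4; mL=4, mR=24; mL+mR=28 → advance +1; mR−mL=20 → turn +1·90°
n=1: pose=(-3,-3,N); sL=40/17, sR=8; mL=8, mR=176/17; mL+mR=312/17 → advance +1; mR−mL=40/17 → turn +1·90°
n=2: pose=(-3,-2,W); sL=1, sR=10/9; mL=10/9, mR=19/9; mL+mR=29/9 → advance +1; mR−mL=1 → turn +1·90°
n=3: pose=(-4,-2,S); sL=8/5, sR=40/41; mL=40/41, mR=528/205; mL+mR=728/205 → advance +1; mR−mL=8/5 → turn +1·90°
n=4: pose=(-4,-3,E); sL=20, sR=4; mL=4, mR=24; mL+mR=28 → advance +1; mR−mL=20 → turn +1·90°
n=5: pose=(-3,-3,N); sL=40/17, sR=8; mL=8, mR=176/17; mL+mR=312/17 → advance +1; mR−mL=40/17 → turn +1·90°
n=6: pose=(-3,-2,W); sL=1, sR=10/9; mL=10/9, mR=19/9; mL+mR=29/9 → advance +1; mR−mL=1 → turn +1·90°

0 20 4 4 24 -4 -3 E
1 40/17 8 8 176/17 -3 -3 N
2 1 10/9 10/9 19/9 -3 -2 W
3 8/5 40/41 40/41 528/205 -4 -2 S
4 20 4 4 24 -4 -3 E
5 40/17 8 8 176/17 -3 -3 N
6 1 10/9 10/9 19/9 -3 -2 W
final -4 -2 S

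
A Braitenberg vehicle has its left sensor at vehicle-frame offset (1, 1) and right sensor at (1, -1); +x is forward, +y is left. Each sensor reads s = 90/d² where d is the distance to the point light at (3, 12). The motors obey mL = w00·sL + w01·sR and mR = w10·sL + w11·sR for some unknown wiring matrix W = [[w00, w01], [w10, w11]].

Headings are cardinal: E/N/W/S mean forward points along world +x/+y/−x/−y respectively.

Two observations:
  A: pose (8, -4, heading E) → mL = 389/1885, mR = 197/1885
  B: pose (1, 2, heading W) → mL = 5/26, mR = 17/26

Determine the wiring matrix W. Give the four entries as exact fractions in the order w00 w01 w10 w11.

obs A: pose=(8,-4,E) → sL=10/29, sR=18/65, mL=389/1885, mR=197/1885
obs B: pose=(1,2,W) → sL=9/13, sR=1, mL=5/26, mR=17/26
sensor matrix S = [[10/29, 18/65], [9/13, 1]]; det S = 3752/24505
solve [mL_A; mL_B] = S·[w00; w01] and [mR_A; mR_B] = S·[w10; w11]:
  w00 = 1, w01 = -1/2, w10 = -1/2, w11 = 1

1 -1/2 -1/2 1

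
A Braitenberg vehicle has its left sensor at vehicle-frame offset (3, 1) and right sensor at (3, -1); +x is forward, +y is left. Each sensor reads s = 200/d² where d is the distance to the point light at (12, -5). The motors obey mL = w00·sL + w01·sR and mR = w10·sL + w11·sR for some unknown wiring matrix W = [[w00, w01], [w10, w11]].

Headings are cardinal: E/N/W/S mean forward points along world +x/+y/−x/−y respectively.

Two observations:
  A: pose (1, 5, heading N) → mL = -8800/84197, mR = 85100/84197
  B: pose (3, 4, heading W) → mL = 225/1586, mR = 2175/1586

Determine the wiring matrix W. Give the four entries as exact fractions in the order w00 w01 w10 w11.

obs A: pose=(1,5,N) → sL=200/313, sR=200/269, mL=-8800/84197, mR=85100/84197
obs B: pose=(3,4,W) → sL=25/26, sR=50/61, mL=225/1586, mR=2175/1586
sensor matrix S = [[200/313, 200/269], [25/26, 50/61]]; det S = -12762500/66768221
solve [mL_A; mL_B] = S·[w00; w01] and [mR_A; mR_B] = S·[w10; w11]:
  w00 = 1, w01 = -1, w10 = 1, w11 = 1/2

1 -1 1 1/2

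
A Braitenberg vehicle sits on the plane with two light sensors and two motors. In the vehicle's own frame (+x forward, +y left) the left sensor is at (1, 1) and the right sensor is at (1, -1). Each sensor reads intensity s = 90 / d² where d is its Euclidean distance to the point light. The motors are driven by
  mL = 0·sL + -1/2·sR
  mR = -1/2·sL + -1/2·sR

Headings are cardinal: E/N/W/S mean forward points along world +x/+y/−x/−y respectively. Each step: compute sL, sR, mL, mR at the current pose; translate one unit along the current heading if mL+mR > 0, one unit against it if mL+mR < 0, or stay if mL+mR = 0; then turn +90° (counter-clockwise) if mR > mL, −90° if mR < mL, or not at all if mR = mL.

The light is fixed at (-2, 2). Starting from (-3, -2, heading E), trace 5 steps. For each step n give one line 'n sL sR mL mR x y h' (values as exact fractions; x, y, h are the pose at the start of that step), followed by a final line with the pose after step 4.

0 10 18/5 -9/5 -34/5 -3 -2 E
1 45/13 45/17 -45/34 -675/221 -4 -2 S
2 18/5 90/13 -45/13 -342/65 -4 -1 W
3 45/4 45/2 -45/4 -135/8 -3 -1 N
4 10 18/5 -9/5 -34/5 -3 -2 E
final -4 -2 S

n=0: pose=(-3,-2,E); sL=10, sR=18/5; mL=-9/5, mR=-34/5; mL+mR=-43/5 → advance -1; mR−mL=-5 → turn -1·90°
n=1: pose=(-4,-2,S); sL=45/13, sR=45/17; mL=-45/34, mR=-675/221; mL+mR=-1935/442 → advance -1; mR−mL=-45/26 → turn -1·90°
n=2: pose=(-4,-1,W); sL=18/5, sR=90/13; mL=-45/13, mR=-342/65; mL+mR=-567/65 → advance -1; mR−mL=-9/5 → turn -1·90°
n=3: pose=(-3,-1,N); sL=45/4, sR=45/2; mL=-45/4, mR=-135/8; mL+mR=-225/8 → advance -1; mR−mL=-45/8 → turn -1·90°
n=4: pose=(-3,-2,E); sL=10, sR=18/5; mL=-9/5, mR=-34/5; mL+mR=-43/5 → advance -1; mR−mL=-5 → turn -1·90°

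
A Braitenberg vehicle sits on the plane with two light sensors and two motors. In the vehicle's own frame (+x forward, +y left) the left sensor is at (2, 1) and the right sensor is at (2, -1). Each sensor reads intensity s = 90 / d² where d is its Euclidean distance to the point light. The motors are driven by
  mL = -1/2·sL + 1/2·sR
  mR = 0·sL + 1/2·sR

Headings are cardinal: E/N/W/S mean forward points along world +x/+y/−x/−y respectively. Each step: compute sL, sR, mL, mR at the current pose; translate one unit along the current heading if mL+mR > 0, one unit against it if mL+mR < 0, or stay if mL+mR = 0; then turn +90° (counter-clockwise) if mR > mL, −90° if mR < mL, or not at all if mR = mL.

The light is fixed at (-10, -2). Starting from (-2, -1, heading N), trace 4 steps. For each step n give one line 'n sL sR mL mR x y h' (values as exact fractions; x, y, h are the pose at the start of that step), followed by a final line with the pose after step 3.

0 45/29 1 -8/29 1/2 -2 -1 N
1 90/37 2 -8/37 1 -2 0 W
2 45/32 5/2 35/64 5/4 -3 0 S
3 18/17 10/9 4/153 5/9 -3 -1 E
final -2 -1 N

n=0: pose=(-2,-1,N); sL=45/29, sR=1; mL=-8/29, mR=1/2; mL+mR=13/58 → advance +1; mR−mL=45/58 → turn +1·90°
n=1: pose=(-2,0,W); sL=90/37, sR=2; mL=-8/37, mR=1; mL+mR=29/37 → advance +1; mR−mL=45/37 → turn +1·90°
n=2: pose=(-3,0,S); sL=45/32, sR=5/2; mL=35/64, mR=5/4; mL+mR=115/64 → advance +1; mR−mL=45/64 → turn +1·90°
n=3: pose=(-3,-1,E); sL=18/17, sR=10/9; mL=4/153, mR=5/9; mL+mR=89/153 → advance +1; mR−mL=9/17 → turn +1·90°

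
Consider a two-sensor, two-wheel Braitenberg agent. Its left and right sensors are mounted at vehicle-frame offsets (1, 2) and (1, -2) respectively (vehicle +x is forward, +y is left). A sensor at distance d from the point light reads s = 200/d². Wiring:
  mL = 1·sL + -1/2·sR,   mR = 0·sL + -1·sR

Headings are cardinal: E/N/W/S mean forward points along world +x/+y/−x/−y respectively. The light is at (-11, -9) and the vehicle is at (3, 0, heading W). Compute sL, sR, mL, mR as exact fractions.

left sensor world pos  = (2, -2); dL² = 218
right sensor world pos = (2, 2); dR² = 290
sL = 200/218 = 100/109
sR = 200/290 = 20/29
mL = 1·sL + -1/2·sR = 1810/3161
mR = 0·sL + -1·sR = -20/29

100/109 20/29 1810/3161 -20/29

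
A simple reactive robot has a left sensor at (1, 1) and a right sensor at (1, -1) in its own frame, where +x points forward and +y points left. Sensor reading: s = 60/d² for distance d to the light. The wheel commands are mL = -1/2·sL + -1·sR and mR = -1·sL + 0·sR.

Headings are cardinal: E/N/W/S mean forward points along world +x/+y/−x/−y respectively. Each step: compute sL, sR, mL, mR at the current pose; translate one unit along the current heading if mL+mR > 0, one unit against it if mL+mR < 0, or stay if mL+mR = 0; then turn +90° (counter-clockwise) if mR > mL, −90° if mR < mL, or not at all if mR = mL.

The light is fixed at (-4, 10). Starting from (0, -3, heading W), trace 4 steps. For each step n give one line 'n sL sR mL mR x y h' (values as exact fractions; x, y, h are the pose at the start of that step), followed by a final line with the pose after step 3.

0 12/41 20/51 -1126/2091 -12/41 0 -3 W
1 15/58 15/53 -2535/6148 -15/58 1 -3 S
2 60/157 12/41 -3114/6437 -60/157 1 -2 E
3 6/13 30/73 -609/949 -6/13 0 -2 N
final 0 -3 W

n=0: pose=(0,-3,W); sL=12/41, sR=20/51; mL=-1126/2091, mR=-12/41; mL+mR=-1738/2091 → advance -1; mR−mL=514/2091 → turn +1·90°
n=1: pose=(1,-3,S); sL=15/58, sR=15/53; mL=-2535/6148, mR=-15/58; mL+mR=-4125/6148 → advance -1; mR−mL=945/6148 → turn +1·90°
n=2: pose=(1,-2,E); sL=60/157, sR=12/41; mL=-3114/6437, mR=-60/157; mL+mR=-5574/6437 → advance -1; mR−mL=654/6437 → turn +1·90°
n=3: pose=(0,-2,N); sL=6/13, sR=30/73; mL=-609/949, mR=-6/13; mL+mR=-1047/949 → advance -1; mR−mL=171/949 → turn +1·90°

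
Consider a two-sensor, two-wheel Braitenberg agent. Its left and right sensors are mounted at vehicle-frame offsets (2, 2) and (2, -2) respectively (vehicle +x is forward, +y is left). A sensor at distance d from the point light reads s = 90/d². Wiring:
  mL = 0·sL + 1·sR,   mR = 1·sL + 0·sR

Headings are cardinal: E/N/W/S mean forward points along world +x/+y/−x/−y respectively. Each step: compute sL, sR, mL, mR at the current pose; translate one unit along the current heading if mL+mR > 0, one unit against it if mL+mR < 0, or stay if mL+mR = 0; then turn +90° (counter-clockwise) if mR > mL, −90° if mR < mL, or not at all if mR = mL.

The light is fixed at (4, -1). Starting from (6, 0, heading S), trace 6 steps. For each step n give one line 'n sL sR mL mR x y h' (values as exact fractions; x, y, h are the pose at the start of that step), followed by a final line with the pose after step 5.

0 90/17 90 90 90/17 6 0 S
1 45/2 45/2 45/2 45/2 6 -1 W
2 18 18 18 18 5 -1 W
3 45/4 45/4 45/4 45/4 4 -1 W
4 90/13 90/13 90/13 90/13 3 -1 W
5 9/2 9/2 9/2 9/2 2 -1 W
final 1 -1 W

n=0: pose=(6,0,S); sL=90/17, sR=90; mL=90, mR=90/17; mL+mR=1620/17 → advance +1; mR−mL=-1440/17 → turn -1·90°
n=1: pose=(6,-1,W); sL=45/2, sR=45/2; mL=45/2, mR=45/2; mL+mR=45 → advance +1; mR−mL=0 → turn +0·90°
n=2: pose=(5,-1,W); sL=18, sR=18; mL=18, mR=18; mL+mR=36 → advance +1; mR−mL=0 → turn +0·90°
n=3: pose=(4,-1,W); sL=45/4, sR=45/4; mL=45/4, mR=45/4; mL+mR=45/2 → advance +1; mR−mL=0 → turn +0·90°
n=4: pose=(3,-1,W); sL=90/13, sR=90/13; mL=90/13, mR=90/13; mL+mR=180/13 → advance +1; mR−mL=0 → turn +0·90°
n=5: pose=(2,-1,W); sL=9/2, sR=9/2; mL=9/2, mR=9/2; mL+mR=9 → advance +1; mR−mL=0 → turn +0·90°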